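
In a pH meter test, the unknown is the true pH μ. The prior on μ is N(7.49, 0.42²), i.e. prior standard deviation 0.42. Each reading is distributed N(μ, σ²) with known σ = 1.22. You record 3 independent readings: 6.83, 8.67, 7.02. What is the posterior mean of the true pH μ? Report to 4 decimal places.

For Normal data with known variance σ², a Normal(μ₀, σ₀²) prior on μ is conjugate. Posterior precision = 1/σ₀² + n/σ²; posterior mean is the precision-weighted average of μ₀ and x̄.
Σxᵢ = 6.83 + 8.67 + 7.02 = 22.52, so n·x̄ = 22.52.
σ₀² = 0.42² = 0.1764, σ² = 1.22² = 1.4884; σ² + n·σ₀² = 1.4884 + 3·0.1764 = 2.0176.
Posterior mean = (μ₀/σ₀² + n·x̄/σ²)/(1/σ₀² + n/σ²) = (σ²·μ₀ + σ₀²·n·x̄)/(σ² + n·σ₀²) = (1.4884·7.49 + 0.1764·22.52)/2.0176 = 15.120644/2.0176 = 7.4944.

7.4944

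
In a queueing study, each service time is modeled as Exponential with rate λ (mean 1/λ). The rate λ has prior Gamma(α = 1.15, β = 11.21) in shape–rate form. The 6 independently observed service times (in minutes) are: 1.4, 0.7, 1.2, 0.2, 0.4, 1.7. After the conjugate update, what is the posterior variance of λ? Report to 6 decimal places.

0.025303

With a Gamma(shape α, rate β) prior on the exponential rate λ, the posterior after n observations with total T = Σxᵢ is Gamma(α+n, β+T).
Sum of observations T = 5.6 minutes; n = 6.
Posterior: Gamma(1.15+6, 11.21+5.6) = Gamma(7.15, 16.81).
Var = α/β² = 0.025303.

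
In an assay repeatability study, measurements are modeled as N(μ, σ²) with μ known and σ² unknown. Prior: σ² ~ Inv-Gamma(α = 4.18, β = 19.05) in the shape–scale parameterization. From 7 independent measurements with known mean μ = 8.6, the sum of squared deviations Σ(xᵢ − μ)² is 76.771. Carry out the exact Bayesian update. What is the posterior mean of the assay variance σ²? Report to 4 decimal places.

With known mean μ and an Inverse-Gamma(α, β) prior on σ², the Normal likelihood is conjugate: posterior is Inv-Gamma(α + n/2, β + Σ(xᵢ−μ)²/2).
Posterior: Inv-Gamma(4.18 + 7/2, 19.05 + 76.771/2) = Inv-Gamma(7.68, 57.4355).
E[σ²|data] = β/(α−1) = 57.4355/6.68 = 8.5981.

8.5981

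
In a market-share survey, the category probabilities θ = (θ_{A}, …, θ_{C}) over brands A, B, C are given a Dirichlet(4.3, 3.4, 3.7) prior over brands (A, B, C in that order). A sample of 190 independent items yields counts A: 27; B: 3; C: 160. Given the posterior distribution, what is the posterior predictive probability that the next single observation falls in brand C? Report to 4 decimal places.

The Dirichlet prior is conjugate to the Multinomial likelihood: each posterior αⱼ = prior αⱼ + observed count nⱼ.
Posterior concentration: (31.3, 6.4, 163.7), total = 201.4.
P(next = C | data) = α_{C}/Σα = 0.8128.

0.8128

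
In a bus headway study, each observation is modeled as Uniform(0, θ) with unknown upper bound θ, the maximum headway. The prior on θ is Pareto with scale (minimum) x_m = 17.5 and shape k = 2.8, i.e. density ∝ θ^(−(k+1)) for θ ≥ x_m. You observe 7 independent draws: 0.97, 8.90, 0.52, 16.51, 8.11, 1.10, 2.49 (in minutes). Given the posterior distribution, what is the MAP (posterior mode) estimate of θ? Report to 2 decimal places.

A Pareto(scale x_m, shape k) prior on the upper bound θ of Uniform(0, θ) is conjugate: posterior is Pareto(max(x_m, max xᵢ), k + n).
Sample maximum = 16.51; prior scale x_m = 17.5 → posterior scale = max = 17.50.
Posterior shape = 2.8 + 7 = 9.8.
The Pareto density is decreasing on [x_m, ∞), so the mode is x_m = 17.50.

17.50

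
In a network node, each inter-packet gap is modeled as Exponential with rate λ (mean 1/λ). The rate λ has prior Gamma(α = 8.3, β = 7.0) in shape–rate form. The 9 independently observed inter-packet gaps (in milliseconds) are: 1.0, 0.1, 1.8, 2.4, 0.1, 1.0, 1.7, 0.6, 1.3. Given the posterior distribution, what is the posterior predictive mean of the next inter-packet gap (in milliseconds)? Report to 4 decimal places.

With a Gamma(shape α, rate β) prior on the exponential rate λ, the posterior after n observations with total T = Σxᵢ is Gamma(α+n, β+T).
Sum of observations T = 10.0 milliseconds; n = 9.
Posterior: Gamma(8.3+9, 7.0+10.0) = Gamma(17.3, 17.0).
The predictive distribution for the next observation is Lomax; its mean is β/(α−1) = 17.0/16.3 = 1.0429.

1.0429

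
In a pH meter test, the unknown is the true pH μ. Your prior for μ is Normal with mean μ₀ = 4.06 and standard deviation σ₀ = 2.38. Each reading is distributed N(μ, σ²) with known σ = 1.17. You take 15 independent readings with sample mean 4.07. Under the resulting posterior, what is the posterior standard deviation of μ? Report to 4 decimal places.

0.2997

For Normal data with known variance σ², a Normal(μ₀, σ₀²) prior on μ is conjugate. Posterior precision = 1/σ₀² + n/σ²; posterior mean is the precision-weighted average of μ₀ and x̄.
σ₀² = 2.38² = 5.6644, σ² = 1.17² = 1.3689; σ² + n·σ₀² = 1.3689 + 15·5.6644 = 86.3349.
Posterior precision = 1/σ₀² + n/σ² = 1/5.6644 + 15/1.3689 = (σ² + n·σ₀²)/(σ₀²σ²) = 86.3349/(5.6644·1.3689); posterior variance σₙ² = σ₀²σ²/(σ² + n·σ₀²) = 5.6644·1.3689/86.3349 = 0.089813.
Posterior SD = √σₙ² = √(5.6644·1.3689/86.3349) = 0.2997.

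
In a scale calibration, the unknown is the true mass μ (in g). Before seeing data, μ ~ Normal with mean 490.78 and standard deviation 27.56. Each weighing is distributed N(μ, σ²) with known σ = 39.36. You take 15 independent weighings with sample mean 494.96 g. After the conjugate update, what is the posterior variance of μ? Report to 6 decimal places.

For Normal data with known variance σ², a Normal(μ₀, σ₀²) prior on μ is conjugate. Posterior precision = 1/σ₀² + n/σ²; posterior mean is the precision-weighted average of μ₀ and x̄.
σ₀² = 27.56² = 759.5536, σ² = 39.36² = 1549.2096; σ² + n·σ₀² = 1549.2096 + 15·759.5536 = 12942.5136.
Posterior precision = 1/σ₀² + n/σ² = 1/759.5536 + 15/1549.2096 = (σ² + n·σ₀²)/(σ₀²σ²) = 12942.5136/(759.5536·1549.2096); posterior variance σₙ² = σ₀²σ²/(σ² + n·σ₀²) = 759.5536·1549.2096/12942.5136 = 90.918021.

90.918021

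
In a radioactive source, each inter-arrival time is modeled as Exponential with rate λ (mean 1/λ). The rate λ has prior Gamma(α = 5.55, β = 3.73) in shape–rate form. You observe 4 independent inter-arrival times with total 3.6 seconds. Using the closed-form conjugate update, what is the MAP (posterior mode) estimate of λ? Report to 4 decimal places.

With a Gamma(shape α, rate β) prior on the exponential rate λ, the posterior after n observations with total T = Σxᵢ is Gamma(α+n, β+T).
Posterior: Gamma(5.55+4, 3.73+3.6) = Gamma(9.55, 7.33).
Mode = (α−1)/β = 1.1664.

1.1664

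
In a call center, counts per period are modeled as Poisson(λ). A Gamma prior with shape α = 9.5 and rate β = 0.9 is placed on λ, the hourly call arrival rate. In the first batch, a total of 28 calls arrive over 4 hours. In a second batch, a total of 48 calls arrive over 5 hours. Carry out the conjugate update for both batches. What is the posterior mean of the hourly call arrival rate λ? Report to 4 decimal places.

With a Gamma(shape α, rate β) prior, the Poisson likelihood is conjugate: the posterior is Gamma(α + ΣXᵢ, β + n).
After batch 1: Gamma(α+S, β+n) = Gamma(9.5+28, 0.9+4) = Gamma(37.5, 4.9).
After batch 2: Gamma(α+S, β+n) = Gamma(37.5+48, 4.9+5) = Gamma(85.5, 9.9).
Posterior mean = α/β = 85.5/9.9 = 8.6364.

8.6364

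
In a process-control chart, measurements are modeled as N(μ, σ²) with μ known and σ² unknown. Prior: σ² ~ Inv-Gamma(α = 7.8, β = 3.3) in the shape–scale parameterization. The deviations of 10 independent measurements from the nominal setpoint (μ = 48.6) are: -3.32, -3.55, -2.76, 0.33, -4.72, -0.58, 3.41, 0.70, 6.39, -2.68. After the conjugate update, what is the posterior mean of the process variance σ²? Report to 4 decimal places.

With known mean μ and an Inverse-Gamma(α, β) prior on σ², the Normal likelihood is conjugate: posterior is Inv-Gamma(α + n/2, β + Σ(xᵢ−μ)²/2).
Σ(xᵢ−μ)² = (-3.32)² + (-3.55)² + (-2.76)² + (0.33)² + (-4.72)² + (-0.58)² + (3.41)² + (0.70)² + (6.39)² + (-2.68)² = 114.0988.
Posterior: Inv-Gamma(7.8 + 10/2, 3.3 + 114.0988/2) = Inv-Gamma(12.80, 60.34940).
E[σ²|data] = β/(α−1) = 60.34940/11.80 = 5.1144.

5.1144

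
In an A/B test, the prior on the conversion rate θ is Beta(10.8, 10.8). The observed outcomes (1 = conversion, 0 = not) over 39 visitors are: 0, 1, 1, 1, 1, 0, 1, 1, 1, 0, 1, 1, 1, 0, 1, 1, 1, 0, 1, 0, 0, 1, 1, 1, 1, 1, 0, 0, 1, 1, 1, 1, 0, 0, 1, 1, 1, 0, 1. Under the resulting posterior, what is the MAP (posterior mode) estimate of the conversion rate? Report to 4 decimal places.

The Beta prior is conjugate to a Binomial/Bernoulli likelihood; the update adds successes to α and failures to β.
Posterior: Beta(α+k, β+n−k) = Beta(10.8+27, 10.8+12) = Beta(37.8, 22.8).
Mode of Beta(a,b) for a,b>1 is (a−1)/(a+b−2) = 36.8/58.6 = 0.6280.

0.6280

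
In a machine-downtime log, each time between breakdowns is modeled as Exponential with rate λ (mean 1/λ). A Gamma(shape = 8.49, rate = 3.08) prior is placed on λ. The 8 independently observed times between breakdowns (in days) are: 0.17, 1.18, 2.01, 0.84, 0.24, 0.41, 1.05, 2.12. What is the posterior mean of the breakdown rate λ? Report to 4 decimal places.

With a Gamma(shape α, rate β) prior on the exponential rate λ, the posterior after n observations with total T = Σxᵢ is Gamma(α+n, β+T).
Sum of observations T = 8.02 days; n = 8.
Posterior: Gamma(8.49+8, 3.08+8.02) = Gamma(16.49, 11.10).
Posterior mean of λ = α/β = 16.49/11.10 = 1.4856.

1.4856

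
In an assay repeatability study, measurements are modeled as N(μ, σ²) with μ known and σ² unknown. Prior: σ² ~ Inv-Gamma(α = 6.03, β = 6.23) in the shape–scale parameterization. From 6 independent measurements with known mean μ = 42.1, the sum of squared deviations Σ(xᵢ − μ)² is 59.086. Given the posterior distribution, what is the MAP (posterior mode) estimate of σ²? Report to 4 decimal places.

With known mean μ and an Inverse-Gamma(α, β) prior on σ², the Normal likelihood is conjugate: posterior is Inv-Gamma(α + n/2, β + Σ(xᵢ−μ)²/2).
Posterior: Inv-Gamma(6.03 + 6/2, 6.23 + 59.086/2) = Inv-Gamma(9.03, 35.7730).
Mode = β/(α+1) = 35.7730/10.03 = 3.5666.

3.5666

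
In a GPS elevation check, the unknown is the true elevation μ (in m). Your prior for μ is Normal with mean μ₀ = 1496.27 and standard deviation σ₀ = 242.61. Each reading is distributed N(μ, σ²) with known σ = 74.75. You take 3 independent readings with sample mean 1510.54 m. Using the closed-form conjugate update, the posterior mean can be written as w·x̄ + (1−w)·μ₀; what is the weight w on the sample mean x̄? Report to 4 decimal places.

0.9693

For Normal data with known variance σ², a Normal(μ₀, σ₀²) prior on μ is conjugate. Posterior precision = 1/σ₀² + n/σ²; posterior mean is the precision-weighted average of μ₀ and x̄.
σ₀² = 242.61² = 58859.6121, σ² = 74.75² = 5587.5625. Prior precision 1/σ₀² = 1/58859.6121; data precision n/σ² = 3/5587.5625.
w = (n/σ²)/(1/σ₀² + n/σ²) = n·σ₀²/(σ² + n·σ₀²) = 3·58859.6121/(5587.5625 + 3·58859.6121) = 176578.8363/182166.3988 = 0.9693.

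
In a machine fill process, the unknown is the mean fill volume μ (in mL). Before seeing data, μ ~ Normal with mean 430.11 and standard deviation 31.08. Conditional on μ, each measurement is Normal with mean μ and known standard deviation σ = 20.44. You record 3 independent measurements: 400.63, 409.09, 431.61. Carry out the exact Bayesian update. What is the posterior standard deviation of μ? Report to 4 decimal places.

11.0325

For Normal data with known variance σ², a Normal(μ₀, σ₀²) prior on μ is conjugate. Posterior precision = 1/σ₀² + n/σ²; posterior mean is the precision-weighted average of μ₀ and x̄.
σ₀² = 31.08² = 965.9664, σ² = 20.44² = 417.7936; σ² + n·σ₀² = 417.7936 + 3·965.9664 = 3315.6928.
Posterior precision = 1/σ₀² + n/σ² = 1/965.9664 + 3/417.7936 = (σ² + n·σ₀²)/(σ₀²σ²) = 3315.6928/(965.9664·417.7936); posterior variance σₙ² = σ₀²σ²/(σ² + n·σ₀²) = 965.9664·417.7936/3315.6928 = 121.716517.
Posterior SD = √σₙ² = √(965.9664·417.7936/3315.6928) = 11.0325.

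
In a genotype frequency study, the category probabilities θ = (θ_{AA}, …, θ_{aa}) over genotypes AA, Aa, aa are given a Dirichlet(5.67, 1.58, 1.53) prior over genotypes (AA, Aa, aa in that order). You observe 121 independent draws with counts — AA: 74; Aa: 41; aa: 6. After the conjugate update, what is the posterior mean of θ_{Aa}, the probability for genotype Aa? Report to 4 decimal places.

0.3281

The Dirichlet prior is conjugate to the Multinomial likelihood: each posterior αⱼ = prior αⱼ + observed count nⱼ.
Posterior concentration: (79.67, 42.58, 7.53), total = 129.78.
E[θ_{Aa}|data] = α_{Aa}/Σα = 42.58/129.78 = 0.3281.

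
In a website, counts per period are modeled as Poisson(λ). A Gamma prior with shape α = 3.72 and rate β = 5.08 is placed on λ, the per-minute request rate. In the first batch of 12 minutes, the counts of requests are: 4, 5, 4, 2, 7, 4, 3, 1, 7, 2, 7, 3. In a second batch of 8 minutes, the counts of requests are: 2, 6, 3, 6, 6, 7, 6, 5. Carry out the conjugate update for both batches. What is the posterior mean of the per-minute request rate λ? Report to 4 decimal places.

3.7368

With a Gamma(shape α, rate β) prior, the Poisson likelihood is conjugate: the posterior is Gamma(α + ΣXᵢ, β + n).
Batch 1: sum of counts S = 49 over n = 12 minutes.
After batch 1: Gamma(α+S, β+n) = Gamma(3.72+49, 5.08+12) = Gamma(52.72, 17.08).
Batch 2: sum of counts S = 41 over n = 8 minutes.
After batch 2: Gamma(α+S, β+n) = Gamma(52.72+41, 17.08+8) = Gamma(93.72, 25.08).
Posterior mean = α/β = 93.72/25.08 = 3.7368.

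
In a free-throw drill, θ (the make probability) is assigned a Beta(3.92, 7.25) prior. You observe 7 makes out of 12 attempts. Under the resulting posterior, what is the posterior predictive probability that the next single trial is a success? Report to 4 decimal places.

0.4713

The Beta prior is conjugate to a Binomial/Bernoulli likelihood; the update adds successes to α and failures to β.
Posterior: Beta(α+k, β+n−k) = Beta(3.92+7, 7.25+5) = Beta(10.92, 12.25).
For a single future Bernoulli trial, P(success | data) = α/(α+β) = 0.4713.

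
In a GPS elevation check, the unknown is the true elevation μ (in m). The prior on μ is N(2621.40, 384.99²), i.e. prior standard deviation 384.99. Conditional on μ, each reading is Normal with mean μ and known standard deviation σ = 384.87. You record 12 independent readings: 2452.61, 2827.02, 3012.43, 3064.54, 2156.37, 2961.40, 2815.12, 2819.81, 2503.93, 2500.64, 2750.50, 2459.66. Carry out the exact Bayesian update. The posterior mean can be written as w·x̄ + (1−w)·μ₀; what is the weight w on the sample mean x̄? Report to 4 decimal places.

0.9231

For Normal data with known variance σ², a Normal(μ₀, σ₀²) prior on μ is conjugate. Posterior precision = 1/σ₀² + n/σ²; posterior mean is the precision-weighted average of μ₀ and x̄.
σ₀² = 384.99² = 148217.3001, σ² = 384.87² = 148124.9169. Prior precision 1/σ₀² = 1/148217.3001; data precision n/σ² = 12/148124.9169.
w = (n/σ²)/(1/σ₀² + n/σ²) = n·σ₀²/(σ² + n·σ₀²) = 12·148217.3001/(148124.9169 + 12·148217.3001) = 1778607.6012/1926732.5181 = 0.9231.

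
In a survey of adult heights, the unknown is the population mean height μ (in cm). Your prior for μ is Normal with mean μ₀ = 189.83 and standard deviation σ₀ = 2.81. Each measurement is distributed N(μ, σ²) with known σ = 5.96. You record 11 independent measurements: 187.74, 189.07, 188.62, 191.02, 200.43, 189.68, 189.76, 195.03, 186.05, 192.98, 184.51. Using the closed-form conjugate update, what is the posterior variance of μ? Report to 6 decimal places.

For Normal data with known variance σ², a Normal(μ₀, σ₀²) prior on μ is conjugate. Posterior precision = 1/σ₀² + n/σ²; posterior mean is the precision-weighted average of μ₀ and x̄.
σ₀² = 2.81² = 7.8961, σ² = 5.96² = 35.5216; σ² + n·σ₀² = 35.5216 + 11·7.8961 = 122.3787.
Posterior precision = 1/σ₀² + n/σ² = 1/7.8961 + 11/35.5216 = (σ² + n·σ₀²)/(σ₀²σ²) = 122.3787/(7.8961·35.5216); posterior variance σₙ² = σ₀²σ²/(σ² + n·σ₀²) = 7.8961·35.5216/122.3787 = 2.291919.

2.291919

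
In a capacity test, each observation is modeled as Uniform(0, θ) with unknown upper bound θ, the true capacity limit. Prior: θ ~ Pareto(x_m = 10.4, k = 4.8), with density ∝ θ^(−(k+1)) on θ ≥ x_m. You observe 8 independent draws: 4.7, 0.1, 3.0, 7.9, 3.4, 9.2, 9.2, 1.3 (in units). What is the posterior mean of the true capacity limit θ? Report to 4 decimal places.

A Pareto(scale x_m, shape k) prior on the upper bound θ of Uniform(0, θ) is conjugate: posterior is Pareto(max(x_m, max xᵢ), k + n).
Sample maximum = 9.2; prior scale x_m = 10.4 → posterior scale = max = 10.4.
Posterior shape = 4.8 + 8 = 12.8.
E[θ|data] = k·x_m/(k−1) = 12.8·10.4/11.8 = 11.2814.

11.2814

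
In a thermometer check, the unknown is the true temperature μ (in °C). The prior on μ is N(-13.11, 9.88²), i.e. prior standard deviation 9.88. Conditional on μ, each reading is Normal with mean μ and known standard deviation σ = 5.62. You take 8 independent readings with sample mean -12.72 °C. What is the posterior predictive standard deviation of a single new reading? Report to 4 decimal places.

For Normal data with known variance σ², a Normal(μ₀, σ₀²) prior on μ is conjugate. Posterior precision = 1/σ₀² + n/σ²; posterior mean is the precision-weighted average of μ₀ and x̄.
σ₀² = 9.88² = 97.6144, σ² = 5.62² = 31.5844; σ² + n·σ₀² = 31.5844 + 8·97.6144 = 812.4996.
Posterior precision = 1/σ₀² + n/σ² = 1/97.6144 + 8/31.5844 = (σ² + n·σ₀²)/(σ₀²σ²) = 812.4996/(97.6144·31.5844); posterior variance σₙ² = σ₀²σ²/(σ² + n·σ₀²) = 97.6144·31.5844/812.4996 = 3.794577.
Predictive variance for one new observation = σₙ² + σ² = 97.6144·31.5844/812.4996 + 31.5844 = σ²·(σ₀² + 812.4996)/812.4996 = 31.5844·910.114/812.4996 = 35.378977; SD = √(31.5844·910.114/812.4996) = 5.9480.

5.9480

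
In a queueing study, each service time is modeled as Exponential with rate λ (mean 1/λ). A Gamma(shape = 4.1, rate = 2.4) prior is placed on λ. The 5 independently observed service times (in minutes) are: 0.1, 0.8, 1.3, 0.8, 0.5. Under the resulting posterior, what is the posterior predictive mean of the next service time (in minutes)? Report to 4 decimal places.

With a Gamma(shape α, rate β) prior on the exponential rate λ, the posterior after n observations with total T = Σxᵢ is Gamma(α+n, β+T).
Sum of observations T = 3.5 minutes; n = 5.
Posterior: Gamma(4.1+5, 2.4+3.5) = Gamma(9.1, 5.9).
The predictive distribution for the next observation is Lomax; its mean is β/(α−1) = 5.9/8.1 = 0.7284.

0.7284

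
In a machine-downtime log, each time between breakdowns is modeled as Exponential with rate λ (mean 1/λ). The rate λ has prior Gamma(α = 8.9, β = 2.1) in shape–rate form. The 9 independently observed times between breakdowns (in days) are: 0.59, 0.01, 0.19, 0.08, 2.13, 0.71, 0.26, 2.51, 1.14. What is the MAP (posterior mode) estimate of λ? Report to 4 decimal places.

1.7387

With a Gamma(shape α, rate β) prior on the exponential rate λ, the posterior after n observations with total T = Σxᵢ is Gamma(α+n, β+T).
Sum of observations T = 7.62 days; n = 9.
Posterior: Gamma(8.9+9, 2.1+7.62) = Gamma(17.9, 9.72).
Mode = (α−1)/β = 1.7387.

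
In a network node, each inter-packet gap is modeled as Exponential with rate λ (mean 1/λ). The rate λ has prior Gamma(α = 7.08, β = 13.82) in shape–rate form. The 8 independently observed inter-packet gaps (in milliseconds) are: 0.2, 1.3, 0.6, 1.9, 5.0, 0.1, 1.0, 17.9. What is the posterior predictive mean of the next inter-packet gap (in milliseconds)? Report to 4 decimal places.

2.9702

With a Gamma(shape α, rate β) prior on the exponential rate λ, the posterior after n observations with total T = Σxᵢ is Gamma(α+n, β+T).
Sum of observations T = 28.0 milliseconds; n = 8.
Posterior: Gamma(7.08+8, 13.82+28.0) = Gamma(15.08, 41.82).
The predictive distribution for the next observation is Lomax; its mean is β/(α−1) = 41.82/14.08 = 2.9702.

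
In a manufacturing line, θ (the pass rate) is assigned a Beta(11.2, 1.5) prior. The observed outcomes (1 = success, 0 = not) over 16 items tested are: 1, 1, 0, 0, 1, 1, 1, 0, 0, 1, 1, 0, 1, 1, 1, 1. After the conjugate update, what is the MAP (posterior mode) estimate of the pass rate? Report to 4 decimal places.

0.7940

The Beta prior is conjugate to a Binomial/Bernoulli likelihood; the update adds successes to α and failures to β.
Posterior: Beta(α+k, β+n−k) = Beta(11.2+11, 1.5+5) = Beta(22.2, 6.5).
Mode of Beta(a,b) for a,b>1 is (a−1)/(a+b−2) = 21.2/26.7 = 0.7940.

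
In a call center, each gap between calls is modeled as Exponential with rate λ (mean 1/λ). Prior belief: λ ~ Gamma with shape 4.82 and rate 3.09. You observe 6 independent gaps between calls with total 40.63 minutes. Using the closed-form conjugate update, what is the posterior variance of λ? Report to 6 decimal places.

0.005661

With a Gamma(shape α, rate β) prior on the exponential rate λ, the posterior after n observations with total T = Σxᵢ is Gamma(α+n, β+T).
Posterior: Gamma(4.82+6, 3.09+40.63) = Gamma(10.82, 43.72).
Var = α/β² = 0.005661.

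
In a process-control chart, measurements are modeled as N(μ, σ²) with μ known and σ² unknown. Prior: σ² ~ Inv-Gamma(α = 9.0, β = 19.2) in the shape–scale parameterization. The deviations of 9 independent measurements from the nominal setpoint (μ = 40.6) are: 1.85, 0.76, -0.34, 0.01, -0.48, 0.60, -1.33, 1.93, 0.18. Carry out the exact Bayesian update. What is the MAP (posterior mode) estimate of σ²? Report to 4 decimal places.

With known mean μ and an Inverse-Gamma(α, β) prior on σ², the Normal likelihood is conjugate: posterior is Inv-Gamma(α + n/2, β + Σ(xᵢ−μ)²/2).
Σ(xᵢ−μ)² = (1.85)² + (0.76)² + (-0.34)² + (0.01)² + (-0.48)² + (0.60)² + (-1.33)² + (1.93)² + (0.18)² = 10.2324.
Posterior: Inv-Gamma(9.0 + 9/2, 19.2 + 10.2324/2) = Inv-Gamma(13.50, 24.31620).
Mode = β/(α+1) = 24.31620/14.50 = 1.6770.

1.6770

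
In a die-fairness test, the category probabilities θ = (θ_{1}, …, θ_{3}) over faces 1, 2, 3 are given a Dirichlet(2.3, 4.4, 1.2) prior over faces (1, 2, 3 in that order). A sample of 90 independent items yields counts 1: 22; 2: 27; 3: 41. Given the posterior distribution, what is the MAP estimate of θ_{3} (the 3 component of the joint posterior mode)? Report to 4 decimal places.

The Dirichlet prior is conjugate to the Multinomial likelihood: each posterior αⱼ = prior αⱼ + observed count nⱼ.
Posterior concentration: (24.3, 31.4, 42.2), total = 97.9.
Joint mode component: (α_{3}−1)/(Σα−K) = 41.2/94.9 = 0.4341.

0.4341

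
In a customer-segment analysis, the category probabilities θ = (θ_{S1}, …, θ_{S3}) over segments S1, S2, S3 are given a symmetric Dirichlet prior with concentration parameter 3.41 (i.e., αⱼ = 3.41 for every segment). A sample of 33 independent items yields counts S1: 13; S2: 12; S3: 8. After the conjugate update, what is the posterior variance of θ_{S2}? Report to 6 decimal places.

The Dirichlet prior is conjugate to the Multinomial likelihood: each posterior αⱼ = prior αⱼ + observed count nⱼ.
Posterior concentration: (16.41, 15.41, 11.41), total = 43.23.
Var[θ_j] = α_j(Σα−α_j)/((Σα)²(Σα+1)) = 15.41·27.82/(43.23²·44.23) = 0.005186.

0.005186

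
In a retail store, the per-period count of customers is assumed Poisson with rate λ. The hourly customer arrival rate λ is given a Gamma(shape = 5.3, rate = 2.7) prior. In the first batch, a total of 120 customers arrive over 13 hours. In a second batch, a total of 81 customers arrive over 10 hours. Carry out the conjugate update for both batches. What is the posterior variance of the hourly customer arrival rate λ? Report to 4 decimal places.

0.3123

With a Gamma(shape α, rate β) prior, the Poisson likelihood is conjugate: the posterior is Gamma(α + ΣXᵢ, β + n).
After batch 1: Gamma(α+S, β+n) = Gamma(5.3+120, 2.7+13) = Gamma(125.3, 15.7).
After batch 2: Gamma(α+S, β+n) = Gamma(125.3+81, 15.7+10) = Gamma(206.3, 25.7).
Var = α/β² = 206.3/25.7² = 0.3123.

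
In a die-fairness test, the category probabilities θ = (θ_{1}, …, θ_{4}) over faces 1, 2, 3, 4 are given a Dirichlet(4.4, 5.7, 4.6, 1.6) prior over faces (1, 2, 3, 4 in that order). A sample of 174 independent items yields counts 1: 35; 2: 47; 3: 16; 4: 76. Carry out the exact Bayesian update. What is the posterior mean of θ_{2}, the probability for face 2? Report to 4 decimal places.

0.2769

The Dirichlet prior is conjugate to the Multinomial likelihood: each posterior αⱼ = prior αⱼ + observed count nⱼ.
Posterior concentration: (39.4, 52.7, 20.6, 77.6), total = 190.3.
E[θ_{2}|data] = α_{2}/Σα = 52.7/190.3 = 0.2769.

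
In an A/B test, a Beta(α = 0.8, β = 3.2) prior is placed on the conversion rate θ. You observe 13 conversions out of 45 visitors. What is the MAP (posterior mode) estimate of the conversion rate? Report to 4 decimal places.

The Beta prior is conjugate to a Binomial/Bernoulli likelihood; the update adds successes to α and failures to β.
Posterior: Beta(α+k, β+n−k) = Beta(0.8+13, 3.2+32) = Beta(13.8, 35.2).
Mode of Beta(a,b) for a,b>1 is (a−1)/(a+b−2) = 12.8/47.0 = 0.2723.

0.2723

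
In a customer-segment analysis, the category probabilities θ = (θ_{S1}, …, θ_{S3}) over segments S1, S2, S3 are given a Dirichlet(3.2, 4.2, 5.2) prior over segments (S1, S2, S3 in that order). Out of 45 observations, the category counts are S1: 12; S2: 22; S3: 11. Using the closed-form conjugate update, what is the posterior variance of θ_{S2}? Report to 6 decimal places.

0.004231

The Dirichlet prior is conjugate to the Multinomial likelihood: each posterior αⱼ = prior αⱼ + observed count nⱼ.
Posterior concentration: (15.2, 26.2, 16.2), total = 57.6.
Var[θ_j] = α_j(Σα−α_j)/((Σα)²(Σα+1)) = 26.2·31.4/(57.6²·58.6) = 0.004231.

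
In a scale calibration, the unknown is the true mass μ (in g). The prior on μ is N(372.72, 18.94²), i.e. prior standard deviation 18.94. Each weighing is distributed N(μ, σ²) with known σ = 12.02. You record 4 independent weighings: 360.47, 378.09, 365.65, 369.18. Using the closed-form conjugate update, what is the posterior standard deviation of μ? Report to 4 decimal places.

For Normal data with known variance σ², a Normal(μ₀, σ₀²) prior on μ is conjugate. Posterior precision = 1/σ₀² + n/σ²; posterior mean is the precision-weighted average of μ₀ and x̄.
σ₀² = 18.94² = 358.7236, σ² = 12.02² = 144.4804; σ² + n·σ₀² = 144.4804 + 4·358.7236 = 1579.3748.
Posterior precision = 1/σ₀² + n/σ² = 1/358.7236 + 4/144.4804 = (σ² + n·σ₀²)/(σ₀²σ²) = 1579.3748/(358.7236·144.4804); posterior variance σₙ² = σ₀²σ²/(σ² + n·σ₀²) = 358.7236·144.4804/1579.3748 = 32.815852.
Posterior SD = √σₙ² = √(358.7236·144.4804/1579.3748) = 5.7285.

5.7285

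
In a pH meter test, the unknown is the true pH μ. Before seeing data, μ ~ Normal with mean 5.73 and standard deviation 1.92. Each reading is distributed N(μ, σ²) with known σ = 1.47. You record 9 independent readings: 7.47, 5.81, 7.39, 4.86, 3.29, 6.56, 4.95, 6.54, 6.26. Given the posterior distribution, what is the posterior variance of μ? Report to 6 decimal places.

For Normal data with known variance σ², a Normal(μ₀, σ₀²) prior on μ is conjugate. Posterior precision = 1/σ₀² + n/σ²; posterior mean is the precision-weighted average of μ₀ and x̄.
σ₀² = 1.92² = 3.6864, σ² = 1.47² = 2.1609; σ² + n·σ₀² = 2.1609 + 9·3.6864 = 35.3385.
Posterior precision = 1/σ₀² + n/σ² = 1/3.6864 + 9/2.1609 = (σ² + n·σ₀²)/(σ₀²σ²) = 35.3385/(3.6864·2.1609); posterior variance σₙ² = σ₀²σ²/(σ² + n·σ₀²) = 3.6864·2.1609/35.3385 = 0.225418.

0.225418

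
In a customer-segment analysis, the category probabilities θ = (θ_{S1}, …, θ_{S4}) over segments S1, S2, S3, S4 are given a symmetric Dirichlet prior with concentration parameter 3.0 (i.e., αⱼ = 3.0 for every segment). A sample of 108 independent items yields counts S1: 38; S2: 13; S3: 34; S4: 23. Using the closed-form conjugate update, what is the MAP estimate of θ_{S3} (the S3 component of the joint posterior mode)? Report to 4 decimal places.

The Dirichlet prior is conjugate to the Multinomial likelihood: each posterior αⱼ = prior αⱼ + observed count nⱼ.
Posterior concentration: (41.0, 16.0, 37.0, 26.0), total = 120.0.
Joint mode component: (α_{S3}−1)/(Σα−K) = 36.0/116.0 = 0.3103.

0.3103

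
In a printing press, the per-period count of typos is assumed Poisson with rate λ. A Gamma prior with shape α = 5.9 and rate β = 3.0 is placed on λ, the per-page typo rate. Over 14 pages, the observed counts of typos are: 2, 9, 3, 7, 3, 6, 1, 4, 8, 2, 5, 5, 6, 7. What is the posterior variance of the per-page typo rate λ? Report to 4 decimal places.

With a Gamma(shape α, rate β) prior, the Poisson likelihood is conjugate: the posterior is Gamma(α + ΣXᵢ, β + n).
Sum of counts S = 68 over n = 14 pages.
Posterior: Gamma(α+S, β+n) = Gamma(5.9+68, 3.0+14) = Gamma(73.9, 17.0).
Var = α/β² = 73.9/17.0² = 0.2557.

0.2557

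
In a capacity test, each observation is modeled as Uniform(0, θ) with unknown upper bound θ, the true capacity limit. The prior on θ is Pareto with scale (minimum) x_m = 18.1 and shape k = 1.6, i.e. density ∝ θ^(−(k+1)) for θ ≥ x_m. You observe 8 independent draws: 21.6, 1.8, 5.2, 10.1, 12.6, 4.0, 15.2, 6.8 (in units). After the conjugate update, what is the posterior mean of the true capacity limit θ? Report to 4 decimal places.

A Pareto(scale x_m, shape k) prior on the upper bound θ of Uniform(0, θ) is conjugate: posterior is Pareto(max(x_m, max xᵢ), k + n).
Sample maximum = 21.6; prior scale x_m = 18.1 → posterior scale = max = 21.6.
Posterior shape = 1.6 + 8 = 9.6.
E[θ|data] = k·x_m/(k−1) = 9.6·21.6/8.6 = 24.1116.

24.1116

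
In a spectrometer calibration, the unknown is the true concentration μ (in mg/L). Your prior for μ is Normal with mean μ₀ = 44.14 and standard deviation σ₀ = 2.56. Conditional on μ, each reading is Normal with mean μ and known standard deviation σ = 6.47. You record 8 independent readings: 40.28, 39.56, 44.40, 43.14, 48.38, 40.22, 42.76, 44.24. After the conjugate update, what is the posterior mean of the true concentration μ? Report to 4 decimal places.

For Normal data with known variance σ², a Normal(μ₀, σ₀²) prior on μ is conjugate. Posterior precision = 1/σ₀² + n/σ²; posterior mean is the precision-weighted average of μ₀ and x̄.
Σxᵢ = 40.28 + 39.56 + 44.40 + 43.14 + 48.38 + 40.22 + 42.76 + 44.24 = 342.98, so n·x̄ = 342.98.
σ₀² = 2.56² = 6.5536, σ² = 6.47² = 41.8609; σ² + n·σ₀² = 41.8609 + 8·6.5536 = 94.2897.
Posterior mean = (μ₀/σ₀² + n·x̄/σ²)/(1/σ₀² + n/σ²) = (σ²·μ₀ + σ₀²·n·x̄)/(σ² + n·σ₀²) = (41.8609·44.14 + 6.5536·342.98)/94.2897 = 4095.493854/94.2897 = 43.4352.

43.4352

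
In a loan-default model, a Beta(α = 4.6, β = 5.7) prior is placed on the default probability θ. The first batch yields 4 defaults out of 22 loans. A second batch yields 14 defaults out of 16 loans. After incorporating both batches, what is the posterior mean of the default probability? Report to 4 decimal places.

The Beta prior is conjugate to a Binomial/Bernoulli likelihood; the update adds successes to α and failures to β.
After batch 1: Beta(4.6+4, 5.7+18) = Beta(8.6, 23.7).
After batch 2: Beta(8.6+14, 23.7+2) = Beta(22.6, 25.7).
Posterior mean = α/(α+β) = 22.6/48.3 = 0.4679.

0.4679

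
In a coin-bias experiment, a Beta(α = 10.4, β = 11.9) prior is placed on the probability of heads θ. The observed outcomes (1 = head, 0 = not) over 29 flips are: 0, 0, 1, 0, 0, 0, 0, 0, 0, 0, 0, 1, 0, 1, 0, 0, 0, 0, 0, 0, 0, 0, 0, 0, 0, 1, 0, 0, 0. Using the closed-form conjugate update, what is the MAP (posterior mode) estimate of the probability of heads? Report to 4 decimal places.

The Beta prior is conjugate to a Binomial/Bernoulli likelihood; the update adds successes to α and failures to β.
Posterior: Beta(α+k, β+n−k) = Beta(10.4+4, 11.9+25) = Beta(14.4, 36.9).
Mode of Beta(a,b) for a,b>1 is (a−1)/(a+b−2) = 13.4/49.3 = 0.2718.

0.2718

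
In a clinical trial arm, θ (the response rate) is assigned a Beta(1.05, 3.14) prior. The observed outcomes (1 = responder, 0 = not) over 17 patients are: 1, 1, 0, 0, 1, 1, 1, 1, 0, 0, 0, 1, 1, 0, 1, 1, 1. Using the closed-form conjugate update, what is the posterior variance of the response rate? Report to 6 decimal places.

0.011054

The Beta prior is conjugate to a Binomial/Bernoulli likelihood; the update adds successes to α and failures to β.
Posterior: Beta(α+k, β+n−k) = Beta(1.05+11, 3.14+6) = Beta(12.05, 9.14).
Var = αβ/((α+β)²(α+β+1)) = 12.05·9.14/(21.19²·22.19) = 0.011054.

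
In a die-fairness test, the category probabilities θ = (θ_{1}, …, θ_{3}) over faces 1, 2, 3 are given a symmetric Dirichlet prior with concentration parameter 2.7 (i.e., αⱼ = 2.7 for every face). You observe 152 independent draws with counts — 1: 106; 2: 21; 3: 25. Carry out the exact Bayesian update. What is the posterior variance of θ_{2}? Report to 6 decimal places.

The Dirichlet prior is conjugate to the Multinomial likelihood: each posterior αⱼ = prior αⱼ + observed count nⱼ.
Posterior concentration: (108.7, 23.7, 27.7), total = 160.1.
Var[θ_j] = α_j(Σα−α_j)/((Σα)²(Σα+1)) = 23.7·136.4/(160.1²·161.1) = 0.000783.

0.000783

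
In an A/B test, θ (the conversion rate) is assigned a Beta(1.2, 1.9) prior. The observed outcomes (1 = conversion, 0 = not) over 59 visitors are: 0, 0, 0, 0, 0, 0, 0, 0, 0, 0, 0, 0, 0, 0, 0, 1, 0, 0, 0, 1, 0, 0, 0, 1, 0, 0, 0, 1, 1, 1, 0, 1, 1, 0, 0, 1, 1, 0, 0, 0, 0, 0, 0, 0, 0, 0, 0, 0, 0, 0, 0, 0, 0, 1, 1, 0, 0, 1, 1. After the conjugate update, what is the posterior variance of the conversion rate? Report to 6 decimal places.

The Beta prior is conjugate to a Binomial/Bernoulli likelihood; the update adds successes to α and failures to β.
Posterior: Beta(α+k, β+n−k) = Beta(1.2+14, 1.9+45) = Beta(15.2, 46.9).
Var = αβ/((α+β)²(α+β+1)) = 15.2·46.9/(62.1²·63.1) = 0.002930.

0.002930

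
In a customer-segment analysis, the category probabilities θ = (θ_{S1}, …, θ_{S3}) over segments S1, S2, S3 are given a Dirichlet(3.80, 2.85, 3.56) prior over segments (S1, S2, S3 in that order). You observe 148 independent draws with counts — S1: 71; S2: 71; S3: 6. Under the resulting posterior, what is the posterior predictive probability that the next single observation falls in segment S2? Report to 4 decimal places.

0.4668

The Dirichlet prior is conjugate to the Multinomial likelihood: each posterior αⱼ = prior αⱼ + observed count nⱼ.
Posterior concentration: (74.80, 73.85, 9.56), total = 158.21.
P(next = S2 | data) = α_{S2}/Σα = 0.4668.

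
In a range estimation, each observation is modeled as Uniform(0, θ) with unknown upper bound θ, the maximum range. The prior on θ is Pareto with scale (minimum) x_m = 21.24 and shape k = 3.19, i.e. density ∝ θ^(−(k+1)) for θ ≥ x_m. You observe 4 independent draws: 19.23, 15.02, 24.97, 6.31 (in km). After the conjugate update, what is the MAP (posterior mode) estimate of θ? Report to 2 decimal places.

24.97

A Pareto(scale x_m, shape k) prior on the upper bound θ of Uniform(0, θ) is conjugate: posterior is Pareto(max(x_m, max xᵢ), k + n).
Sample maximum = 24.97; prior scale x_m = 21.24 → posterior scale = max = 24.97.
Posterior shape = 3.19 + 4 = 7.19.
The Pareto density is decreasing on [x_m, ∞), so the mode is x_m = 24.97.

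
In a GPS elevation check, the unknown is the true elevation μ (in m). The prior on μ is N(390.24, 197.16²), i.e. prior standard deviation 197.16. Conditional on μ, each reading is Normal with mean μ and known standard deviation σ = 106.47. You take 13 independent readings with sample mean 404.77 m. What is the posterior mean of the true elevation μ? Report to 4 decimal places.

404.4512

For Normal data with known variance σ², a Normal(μ₀, σ₀²) prior on μ is conjugate. Posterior precision = 1/σ₀² + n/σ²; posterior mean is the precision-weighted average of μ₀ and x̄.
n·x̄ = 13·404.77 = 5262.01.
σ₀² = 197.16² = 38872.0656, σ² = 106.47² = 11335.8609; σ² + n·σ₀² = 11335.8609 + 13·38872.0656 = 516672.7137.
Posterior mean = (μ₀/σ₀² + n·x̄/σ²)/(1/σ₀² + n/σ²) = (σ²·μ₀ + σ₀²·n·x̄)/(σ² + n·σ₀²) = (11335.8609·390.24 + 38872.0656·5262.01)/516672.7137 = 208968904.265472/516672.7137 = 404.4512.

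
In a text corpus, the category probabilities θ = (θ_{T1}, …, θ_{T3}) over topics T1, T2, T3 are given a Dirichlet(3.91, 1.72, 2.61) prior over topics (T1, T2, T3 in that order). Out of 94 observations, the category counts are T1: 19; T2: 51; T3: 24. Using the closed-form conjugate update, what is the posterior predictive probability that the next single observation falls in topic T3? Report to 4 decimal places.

0.2603

The Dirichlet prior is conjugate to the Multinomial likelihood: each posterior αⱼ = prior αⱼ + observed count nⱼ.
Posterior concentration: (22.91, 52.72, 26.61), total = 102.24.
P(next = T3 | data) = α_{T3}/Σα = 0.2603.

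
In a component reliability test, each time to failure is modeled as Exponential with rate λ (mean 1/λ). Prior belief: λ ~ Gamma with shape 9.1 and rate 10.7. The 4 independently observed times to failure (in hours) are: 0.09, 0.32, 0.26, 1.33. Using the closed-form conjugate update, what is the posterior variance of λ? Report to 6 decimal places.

0.081220

With a Gamma(shape α, rate β) prior on the exponential rate λ, the posterior after n observations with total T = Σxᵢ is Gamma(α+n, β+T).
Sum of observations T = 2.00 hours; n = 4.
Posterior: Gamma(9.1+4, 10.7+2.00) = Gamma(13.1, 12.70).
Var = α/β² = 0.081220.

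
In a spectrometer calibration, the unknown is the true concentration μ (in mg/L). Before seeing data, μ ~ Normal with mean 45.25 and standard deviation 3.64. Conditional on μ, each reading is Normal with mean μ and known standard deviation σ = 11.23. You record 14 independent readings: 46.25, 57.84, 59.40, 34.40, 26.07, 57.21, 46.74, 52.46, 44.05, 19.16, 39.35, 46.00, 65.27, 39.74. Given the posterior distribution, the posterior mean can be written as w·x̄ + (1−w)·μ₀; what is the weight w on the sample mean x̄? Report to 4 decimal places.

0.5953

For Normal data with known variance σ², a Normal(μ₀, σ₀²) prior on μ is conjugate. Posterior precision = 1/σ₀² + n/σ²; posterior mean is the precision-weighted average of μ₀ and x̄.
σ₀² = 3.64² = 13.2496, σ² = 11.23² = 126.1129. Prior precision 1/σ₀² = 1/13.2496; data precision n/σ² = 14/126.1129.
w = (n/σ²)/(1/σ₀² + n/σ²) = n·σ₀²/(σ² + n·σ₀²) = 14·13.2496/(126.1129 + 14·13.2496) = 185.4944/311.6073 = 0.5953.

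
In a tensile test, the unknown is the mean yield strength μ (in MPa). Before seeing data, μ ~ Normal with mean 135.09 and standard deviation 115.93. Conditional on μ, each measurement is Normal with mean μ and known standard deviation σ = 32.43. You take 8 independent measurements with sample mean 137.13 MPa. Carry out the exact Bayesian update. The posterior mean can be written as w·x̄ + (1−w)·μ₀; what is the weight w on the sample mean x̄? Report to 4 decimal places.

0.9903

For Normal data with known variance σ², a Normal(μ₀, σ₀²) prior on μ is conjugate. Posterior precision = 1/σ₀² + n/σ²; posterior mean is the precision-weighted average of μ₀ and x̄.
σ₀² = 115.93² = 13439.7649, σ² = 32.43² = 1051.7049. Prior precision 1/σ₀² = 1/13439.7649; data precision n/σ² = 8/1051.7049.
w = (n/σ²)/(1/σ₀² + n/σ²) = n·σ₀²/(σ² + n·σ₀²) = 8·13439.7649/(1051.7049 + 8·13439.7649) = 107518.1192/108569.8241 = 0.9903.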